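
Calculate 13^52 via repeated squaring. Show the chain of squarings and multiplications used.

Computing 13^52 by squaring (build up from 13^1; each line after the first costs one multiplication):

13^1 = 13
13^2 = (13^1)^2 = 13^2 = 169
13^3 = 13 * 13^2 = 13 * 169 = 2197
13^6 = (13^3)^2 = 2197^2 = 4826809
13^12 = (13^6)^2 = 4826809^2 = 23298085122481
13^13 = 13 * 13^12 = 13 * 23298085122481 = 302875106592253
13^26 = (13^13)^2 = 302875106592253^2 = 91733330193268616658399616009
13^52 = (13^26)^2 = 91733330193268616658399616009^2 = 8415003868347247618489696679505181495471801448798649088081

Result: 8415003868347247618489696679505181495471801448798649088081
Multiplications needed: 7 (7 lines after 13^1)

13^52 = 8415003868347247618489696679505181495471801448798649088081. Using exponentiation by squaring, this requires 7 multiplications. The key idea: if the exponent is even, square the half-power; if odd, multiply by the base once.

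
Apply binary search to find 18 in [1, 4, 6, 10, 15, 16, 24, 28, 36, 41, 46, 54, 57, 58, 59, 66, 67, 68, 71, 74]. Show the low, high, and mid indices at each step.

Binary search for 18 in [1, 4, 6, 10, 15, 16, 24, 28, 36, 41, 46, 54, 57, 58, 59, 66, 67, 68, 71, 74]:

lo=0, hi=19, mid=9, arr[mid]=41 -> 41 > 18, search left half
lo=0, hi=8, mid=4, arr[mid]=15 -> 15 < 18, search right half
lo=5, hi=8, mid=6, arr[mid]=24 -> 24 > 18, search left half
lo=5, hi=5, mid=5, arr[mid]=16 -> 16 < 18, search right half
lo=6 > hi=5, target 18 not found

Binary search determines that 18 is not in the array after 4 comparisons. The search space was exhausted without finding the target.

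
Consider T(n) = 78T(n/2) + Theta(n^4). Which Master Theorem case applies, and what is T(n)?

Master Theorem for T(n) = 78T(n/2) + O(n^4):

a = 78, b = 2, c = 4
log_b(a) = log_2(78) = 6.2854

Case 1: c = 4 < log_2(78) = 6.2854
T(n) = O(n^(log_2 78))

For T(n) = 78T(n/2) + O(n^4): log_2(78) = 6.2854. This is Case 1 of the Master Theorem (c < log_b(a), work dominated by leaves), giving O(n^(log_2 78)).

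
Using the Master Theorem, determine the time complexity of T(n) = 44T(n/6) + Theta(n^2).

Master Theorem for T(n) = 44T(n/6) + O(n^2):

a = 44, b = 6, c = 2
log_b(a) = log_6(44) = 2.1120

Case 1: c = 2 < log_6(44) = 2.1120
T(n) = O(n^(log_6 44))

For T(n) = 44T(n/6) + O(n^2): log_6(44) = 2.1120. This is Case 1 of the Master Theorem (c < log_b(a), work dominated by leaves), giving O(n^(log_6 44)).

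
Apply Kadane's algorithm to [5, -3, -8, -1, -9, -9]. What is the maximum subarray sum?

Using Kadane's algorithm on [5, -3, -8, -1, -9, -9]:

Scanning through the array:
Position 1 (value -3): max_ending_here = 2, max_so_far = 5
Position 2 (value -8): max_ending_here = -6, max_so_far = 5
Position 3 (value -1): max_ending_here = -1, max_so_far = 5
Position 4 (value -9): max_ending_here = -9, max_so_far = 5
Position 5 (value -9): max_ending_here = -9, max_so_far = 5

Maximum subarray: [5]
Maximum sum: 5

The maximum subarray is [5] with sum 5. This subarray runs from index 0 to index 0.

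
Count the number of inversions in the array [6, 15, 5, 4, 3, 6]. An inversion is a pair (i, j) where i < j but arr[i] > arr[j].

Finding inversions in [6, 15, 5, 4, 3, 6]:

(0, 2): arr[0]=6 > arr[2]=5
(0, 3): arr[0]=6 > arr[3]=4
(0, 4): arr[0]=6 > arr[4]=3
(1, 2): arr[1]=15 > arr[2]=5
(1, 3): arr[1]=15 > arr[3]=4
(1, 4): arr[1]=15 > arr[4]=3
(1, 5): arr[1]=15 > arr[5]=6
(2, 3): arr[2]=5 > arr[3]=4
(2, 4): arr[2]=5 > arr[4]=3
(3, 4): arr[3]=4 > arr[4]=3

Total inversions: 10

The array has 10 inversion(s): (0,2), (0,3), (0,4), (1,2), (1,3), (1,4), (1,5), (2,3), (2,4), (3,4). Each pair (i,j) satisfies i < j and arr[i] > arr[j].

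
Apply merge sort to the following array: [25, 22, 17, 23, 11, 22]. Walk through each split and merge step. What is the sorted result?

Merge sort trace:

Split: [25, 22, 17, 23, 11, 22] -> [25, 22, 17] and [23, 11, 22]
  Split: [25, 22, 17] -> [25] and [22, 17]
    Split: [22, 17] -> [22] and [17]
    Merge: [22] + [17] -> [17, 22]
  Merge: [25] + [17, 22] -> [17, 22, 25]
  Split: [23, 11, 22] -> [23] and [11, 22]
    Split: [11, 22] -> [11] and [22]
    Merge: [11] + [22] -> [11, 22]
  Merge: [23] + [11, 22] -> [11, 22, 23]
Merge: [17, 22, 25] + [11, 22, 23] -> [11, 17, 22, 22, 23, 25]

Final sorted array: [11, 17, 22, 22, 23, 25]

The merge sort proceeds by recursively splitting the array and merging sorted halves.
After all merges, the sorted array is [11, 17, 22, 22, 23, 25].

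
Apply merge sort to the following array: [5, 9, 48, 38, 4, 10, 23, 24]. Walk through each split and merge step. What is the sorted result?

Merge sort trace:

Split: [5, 9, 48, 38, 4, 10, 23, 24] -> [5, 9, 48, 38] and [4, 10, 23, 24]
  Split: [5, 9, 48, 38] -> [5, 9] and [48, 38]
    Split: [5, 9] -> [5] and [9]
    Merge: [5] + [9] -> [5, 9]
    Split: [48, 38] -> [48] and [38]
    Merge: [48] + [38] -> [38, 48]
  Merge: [5, 9] + [38, 48] -> [5, 9, 38, 48]
  Split: [4, 10, 23, 24] -> [4, 10] and [23, 24]
    Split: [4, 10] -> [4] and [10]
    Merge: [4] + [10] -> [4, 10]
    Split: [23, 24] -> [23] and [24]
    Merge: [23] + [24] -> [23, 24]
  Merge: [4, 10] + [23, 24] -> [4, 10, 23, 24]
Merge: [5, 9, 38, 48] + [4, 10, 23, 24] -> [4, 5, 9, 10, 23, 24, 38, 48]

Final sorted array: [4, 5, 9, 10, 23, 24, 38, 48]

The merge sort proceeds by recursively splitting the array and merging sorted halves.
After all merges, the sorted array is [4, 5, 9, 10, 23, 24, 38, 48].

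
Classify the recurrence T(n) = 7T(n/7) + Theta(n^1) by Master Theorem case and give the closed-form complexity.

Master Theorem for T(n) = 7T(n/7) + O(n^1):

a = 7, b = 7, c = 1
log_b(a) = log_7(7) = 1.0000

Case 2: c = 1 = log_7(7) = 1.0000
T(n) = O(n^1 log n) = O(n log n)

For T(n) = 7T(n/7) + O(n^1): log_7(7) = 1.0000. This is Case 2 of the Master Theorem (c = log_b(a), equal work at all levels), giving O(n log n).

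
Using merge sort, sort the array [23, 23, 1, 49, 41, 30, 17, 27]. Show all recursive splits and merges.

Merge sort trace:

Split: [23, 23, 1, 49, 41, 30, 17, 27] -> [23, 23, 1, 49] and [41, 30, 17, 27]
  Split: [23, 23, 1, 49] -> [23, 23] and [1, 49]
    Split: [23, 23] -> [23] and [23]
    Merge: [23] + [23] -> [23, 23]
    Split: [1, 49] -> [1] and [49]
    Merge: [1] + [49] -> [1, 49]
  Merge: [23, 23] + [1, 49] -> [1, 23, 23, 49]
  Split: [41, 30, 17, 27] -> [41, 30] and [17, 27]
    Split: [41, 30] -> [41] and [30]
    Merge: [41] + [30] -> [30, 41]
    Split: [17, 27] -> [17] and [27]
    Merge: [17] + [27] -> [17, 27]
  Merge: [30, 41] + [17, 27] -> [17, 27, 30, 41]
Merge: [1, 23, 23, 49] + [17, 27, 30, 41] -> [1, 17, 23, 23, 27, 30, 41, 49]

Final sorted array: [1, 17, 23, 23, 27, 30, 41, 49]

The merge sort proceeds by recursively splitting the array and merging sorted halves.
After all merges, the sorted array is [1, 17, 23, 23, 27, 30, 41, 49].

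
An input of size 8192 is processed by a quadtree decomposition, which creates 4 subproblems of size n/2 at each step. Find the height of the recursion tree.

For divide and conquer with division factor 2:

Problem sizes at each level:
Level 0: 8192
Level 1: 4096
Level 2: 2048
Level 3: 1024
Level 4: 512
Level 5: 256
Level 6: 128
Level 7: 64
Level 8: 32
Level 9: 16
Level 10: 8
Level 11: 4
Level 12: 2
Level 13: 1

The root is level 0 and the size-1 base case is level 13 (the tree spans levels 0 through 13, i.e. 14 levels counting the root), so the depth is the number of divisions: log_2(8192) = 13

The recursion tree depth is log_2(8192) = 13. At each level, the problem size is divided by 2, so it takes 13 divisions to reduce to a base case of size 1. The algorithm makes 4 recursive calls at each level.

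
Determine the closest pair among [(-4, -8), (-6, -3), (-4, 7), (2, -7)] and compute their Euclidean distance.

Computing all pairwise distances among 4 points:

d((-4, -8), (-6, -3)) = 5.3852 <-- minimum
d((-4, -8), (-4, 7)) = 15.0
d((-4, -8), (2, -7)) = 6.0828
d((-6, -3), (-4, 7)) = 10.198
d((-6, -3), (2, -7)) = 8.9443
d((-4, 7), (2, -7)) = 15.2315

Closest pair: (-4, -8) and (-6, -3) with distance 5.3852

The closest pair is (-4, -8) and (-6, -3) with Euclidean distance 5.3852. For 4 points, brute-force pairwise comparison is shown above. For large n, the divide-and-conquer algorithm (sort by x, recurse on halves, check the dividing strip) achieves O(n log n).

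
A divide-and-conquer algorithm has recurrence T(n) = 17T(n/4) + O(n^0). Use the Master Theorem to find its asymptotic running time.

Master Theorem for T(n) = 17T(n/4) + O(n^0):

a = 17, b = 4, c = 0
log_b(a) = log_4(17) = 2.0437

Case 1: c = 0 < log_4(17) = 2.0437
T(n) = O(n^(log_4 17))

For T(n) = 17T(n/4) + O(n^0): log_4(17) = 2.0437. This is Case 1 of the Master Theorem (c < log_b(a), work dominated by leaves), giving O(n^(log_4 17)).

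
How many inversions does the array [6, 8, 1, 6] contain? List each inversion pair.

Finding inversions in [6, 8, 1, 6]:

(0, 2): arr[0]=6 > arr[2]=1
(1, 2): arr[1]=8 > arr[2]=1
(1, 3): arr[1]=8 > arr[3]=6

Total inversions: 3

The array has 3 inversion(s): (0,2), (1,2), (1,3). Each pair (i,j) satisfies i < j and arr[i] > arr[j].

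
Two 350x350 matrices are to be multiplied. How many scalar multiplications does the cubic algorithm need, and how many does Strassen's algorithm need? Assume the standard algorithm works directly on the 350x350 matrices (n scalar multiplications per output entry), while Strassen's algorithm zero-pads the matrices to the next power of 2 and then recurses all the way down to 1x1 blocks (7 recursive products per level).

Matrix multiplication for 350x350 matrices:

Strassen's algorithm requires power-of-2 dimensions. Pad 350x350 to 512x512 (next power of 2).

Standard algorithm: 350^3 = 42875000 multiplications
Strassen's algorithm: 7^(log2(512)) = 7^9 = 40353607 multiplications
Savings: 42875000 - 40353607 = 2521393 multiplications

Standard: 42875000 multiplications (350^3). Strassen: 40353607 multiplications (7^9, after padding to 512x512). Strassen reduces 8 recursive multiplications to 7 at each level.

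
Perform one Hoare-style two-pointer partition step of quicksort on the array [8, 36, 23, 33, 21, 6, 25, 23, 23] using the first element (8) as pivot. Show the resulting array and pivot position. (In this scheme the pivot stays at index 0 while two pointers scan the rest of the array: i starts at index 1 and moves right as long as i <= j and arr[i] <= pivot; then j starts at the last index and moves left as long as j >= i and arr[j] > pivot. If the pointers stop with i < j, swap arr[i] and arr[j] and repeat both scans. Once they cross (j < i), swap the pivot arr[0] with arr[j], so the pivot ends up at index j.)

Hoare-style two-pointer partition with pivot = 8:

Initial array: [8, 36, 23, 33, 21, 6, 25, 23, 23]

Pointers start at i = 1, j = 8.
i stops at index 1 (arr[1]=36 > 8), j stops at index 5 (arr[5]=6 <= 8): swap arr[1] and arr[5], array becomes [8, 6, 23, 33, 21, 36, 25, 23, 23]
i ends at 2, j ends at 1: the pointers have crossed (j < i), so scanning stops.

Swap pivot arr[0] with arr[1] to place pivot at position 1: [6, 8, 23, 33, 21, 36, 25, 23, 23]
Pivot position: 1

After partitioning with pivot 8, the array becomes [6, 8, 23, 33, 21, 36, 25, 23, 23]. The pivot is placed at index 1. All elements to the left of the pivot are <= 8, and all elements to the right are > 8.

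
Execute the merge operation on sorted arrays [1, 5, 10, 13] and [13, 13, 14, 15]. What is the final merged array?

Merging process:

Compare 1 vs 13: take 1 from left. Merged: [1]
Compare 5 vs 13: take 5 from left. Merged: [1, 5]
Compare 10 vs 13: take 10 from left. Merged: [1, 5, 10]
Compare 13 vs 13: take 13 from left. Merged: [1, 5, 10, 13]
Append remaining from right: [13, 13, 14, 15]. Merged: [1, 5, 10, 13, 13, 13, 14, 15]

Final merged array: [1, 5, 10, 13, 13, 13, 14, 15]
Total comparisons: 4

The merged array is [1, 5, 10, 13, 13, 13, 14, 15], requiring 4 comparisons. The merge step runs in O(n) time where n is the total number of elements.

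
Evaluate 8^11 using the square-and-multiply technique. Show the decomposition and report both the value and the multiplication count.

Computing 8^11 by squaring (build up from 8^1; each line after the first costs one multiplication):

8^1 = 8
8^2 = (8^1)^2 = 8^2 = 64
8^4 = (8^2)^2 = 64^2 = 4096
8^5 = 8 * 8^4 = 8 * 4096 = 32768
8^10 = (8^5)^2 = 32768^2 = 1073741824
8^11 = 8 * 8^10 = 8 * 1073741824 = 8589934592

Result: 8589934592
Multiplications needed: 5 (5 lines after 8^1)

8^11 = 8589934592. Using exponentiation by squaring, this requires 5 multiplications. The key idea: if the exponent is even, square the half-power; if odd, multiply by the base once.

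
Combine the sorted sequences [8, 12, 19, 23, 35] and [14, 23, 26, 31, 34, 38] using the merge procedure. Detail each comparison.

Merging process:

Compare 8 vs 14: take 8 from left. Merged: [8]
Compare 12 vs 14: take 12 from left. Merged: [8, 12]
Compare 19 vs 14: take 14 from right. Merged: [8, 12, 14]
Compare 19 vs 23: take 19 from left. Merged: [8, 12, 14, 19]
Compare 23 vs 23: take 23 from left. Merged: [8, 12, 14, 19, 23]
Compare 35 vs 23: take 23 from right. Merged: [8, 12, 14, 19, 23, 23]
Compare 35 vs 26: take 26 from right. Merged: [8, 12, 14, 19, 23, 23, 26]
Compare 35 vs 31: take 31 from right. Merged: [8, 12, 14, 19, 23, 23, 26, 31]
Compare 35 vs 34: take 34 from right. Merged: [8, 12, 14, 19, 23, 23, 26, 31, 34]
Compare 35 vs 38: take 35 from left. Merged: [8, 12, 14, 19, 23, 23, 26, 31, 34, 35]
Append remaining from right: [38]. Merged: [8, 12, 14, 19, 23, 23, 26, 31, 34, 35, 38]

Final merged array: [8, 12, 14, 19, 23, 23, 26, 31, 34, 35, 38]
Total comparisons: 10

The merged array is [8, 12, 14, 19, 23, 23, 26, 31, 34, 35, 38], requiring 10 comparisons. The merge step runs in O(n) time where n is the total number of elements.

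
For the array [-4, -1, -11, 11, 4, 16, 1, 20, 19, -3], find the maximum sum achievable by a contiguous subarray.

Using Kadane's algorithm on [-4, -1, -11, 11, 4, 16, 1, 20, 19, -3]:

Scanning through the array:
Position 1 (value -1): max_ending_here = -1, max_so_far = -1
Position 2 (value -11): max_ending_here = -11, max_so_far = -1
Position 3 (value 11): max_ending_here = 11, max_so_far = 11
Position 4 (value 4): max_ending_here = 15, max_so_far = 15
Position 5 (value 16): max_ending_here = 31, max_so_far = 31
Position 6 (value 1): max_ending_here = 32, max_so_far = 32
Position 7 (value 20): max_ending_here = 52, max_so_far = 52
Position 8 (value 19): max_ending_here = 71, max_so_far = 71
Position 9 (value -3): max_ending_here = 68, max_so_far = 71

Maximum subarray: [11, 4, 16, 1, 20, 19]
Maximum sum: 71

The maximum subarray is [11, 4, 16, 1, 20, 19] with sum 71. This subarray runs from index 3 to index 8.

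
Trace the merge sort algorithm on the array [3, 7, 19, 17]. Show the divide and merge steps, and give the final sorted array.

Merge sort trace:

Split: [3, 7, 19, 17] -> [3, 7] and [19, 17]
  Split: [3, 7] -> [3] and [7]
  Merge: [3] + [7] -> [3, 7]
  Split: [19, 17] -> [19] and [17]
  Merge: [19] + [17] -> [17, 19]
Merge: [3, 7] + [17, 19] -> [3, 7, 17, 19]

Final sorted array: [3, 7, 17, 19]

The merge sort proceeds by recursively splitting the array and merging sorted halves.
After all merges, the sorted array is [3, 7, 17, 19].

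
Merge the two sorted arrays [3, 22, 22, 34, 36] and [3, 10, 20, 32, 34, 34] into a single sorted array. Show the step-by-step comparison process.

Merging process:

Compare 3 vs 3: take 3 from left. Merged: [3]
Compare 22 vs 3: take 3 from right. Merged: [3, 3]
Compare 22 vs 10: take 10 from right. Merged: [3, 3, 10]
Compare 22 vs 20: take 20 from right. Merged: [3, 3, 10, 20]
Compare 22 vs 32: take 22 from left. Merged: [3, 3, 10, 20, 22]
Compare 22 vs 32: take 22 from left. Merged: [3, 3, 10, 20, 22, 22]
Compare 34 vs 32: take 32 from right. Merged: [3, 3, 10, 20, 22, 22, 32]
Compare 34 vs 34: take 34 from left. Merged: [3, 3, 10, 20, 22, 22, 32, 34]
Compare 36 vs 34: take 34 from right. Merged: [3, 3, 10, 20, 22, 22, 32, 34, 34]
Compare 36 vs 34: take 34 from right. Merged: [3, 3, 10, 20, 22, 22, 32, 34, 34, 34]
Append remaining from left: [36]. Merged: [3, 3, 10, 20, 22, 22, 32, 34, 34, 34, 36]

Final merged array: [3, 3, 10, 20, 22, 22, 32, 34, 34, 34, 36]
Total comparisons: 10

The merged array is [3, 3, 10, 20, 22, 22, 32, 34, 34, 34, 36], requiring 10 comparisons. The merge step runs in O(n) time where n is the total number of elements.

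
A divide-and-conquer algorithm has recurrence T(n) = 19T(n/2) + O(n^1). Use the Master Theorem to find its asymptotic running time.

Master Theorem for T(n) = 19T(n/2) + O(n^1):

a = 19, b = 2, c = 1
log_b(a) = log_2(19) = 4.2479

Case 1: c = 1 < log_2(19) = 4.2479
T(n) = O(n^(log_2 19))

For T(n) = 19T(n/2) + O(n^1): log_2(19) = 4.2479. This is Case 1 of the Master Theorem (c < log_b(a), work dominated by leaves), giving O(n^(log_2 19)).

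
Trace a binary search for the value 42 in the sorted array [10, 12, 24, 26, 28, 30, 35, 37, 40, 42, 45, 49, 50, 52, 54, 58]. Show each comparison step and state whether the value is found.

Binary search for 42 in [10, 12, 24, 26, 28, 30, 35, 37, 40, 42, 45, 49, 50, 52, 54, 58]:

lo=0, hi=15, mid=7, arr[mid]=37 -> 37 < 42, search right half
lo=8, hi=15, mid=11, arr[mid]=49 -> 49 > 42, search left half
lo=8, hi=10, mid=9, arr[mid]=42 -> Found target at index 9!

Binary search finds 42 at index 9 after 3 comparisons. The search repeatedly halves the search space by comparing with the middle element.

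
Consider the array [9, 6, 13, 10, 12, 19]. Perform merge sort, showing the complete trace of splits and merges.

Merge sort trace:

Split: [9, 6, 13, 10, 12, 19] -> [9, 6, 13] and [10, 12, 19]
  Split: [9, 6, 13] -> [9] and [6, 13]
    Split: [6, 13] -> [6] and [13]
    Merge: [6] + [13] -> [6, 13]
  Merge: [9] + [6, 13] -> [6, 9, 13]
  Split: [10, 12, 19] -> [10] and [12, 19]
    Split: [12, 19] -> [12] and [19]
    Merge: [12] + [19] -> [12, 19]
  Merge: [10] + [12, 19] -> [10, 12, 19]
Merge: [6, 9, 13] + [10, 12, 19] -> [6, 9, 10, 12, 13, 19]

Final sorted array: [6, 9, 10, 12, 13, 19]

The merge sort proceeds by recursively splitting the array and merging sorted halves.
After all merges, the sorted array is [6, 9, 10, 12, 13, 19].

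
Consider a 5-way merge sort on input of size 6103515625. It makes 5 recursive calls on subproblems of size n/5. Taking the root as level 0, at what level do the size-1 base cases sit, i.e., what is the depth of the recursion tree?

For divide and conquer with division factor 5:

Problem sizes at each level:
Level 0: 6103515625
Level 1: 1220703125
Level 2: 244140625
Level 3: 48828125
Level 4: 9765625
Level 5: 1953125
Level 6: 390625
Level 7: 78125
Level 8: 15625
Level 9: 3125
Level 10: 625
Level 11: 125
Level 12: 25
Level 13: 5
Level 14: 1

The root is level 0 and the size-1 base case is level 14 (the tree spans levels 0 through 14, i.e. 15 levels counting the root), so the depth is the number of divisions: log_5(6103515625) = 14

The recursion tree depth is log_5(6103515625) = 14. At each level, the problem size is divided by 5, so it takes 14 divisions to reduce to a base case of size 1. The algorithm makes 5 recursive calls at each level.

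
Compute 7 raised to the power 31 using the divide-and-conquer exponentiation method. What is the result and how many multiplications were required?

Computing 7^31 by squaring (build up from 7^1; each line after the first costs one multiplication):

7^1 = 7
7^2 = (7^1)^2 = 7^2 = 49
7^3 = 7 * 7^2 = 7 * 49 = 343
7^6 = (7^3)^2 = 343^2 = 117649
7^7 = 7 * 7^6 = 7 * 117649 = 823543
7^14 = (7^7)^2 = 823543^2 = 678223072849
7^15 = 7 * 7^14 = 7 * 678223072849 = 4747561509943
7^30 = (7^15)^2 = 4747561509943^2 = 22539340290692258087863249
7^31 = 7 * 7^30 = 7 * 22539340290692258087863249 = 157775382034845806615042743

Result: 157775382034845806615042743
Multiplications needed: 8 (8 lines after 7^1)

7^31 = 157775382034845806615042743. Using exponentiation by squaring, this requires 8 multiplications. The key idea: if the exponent is even, square the half-power; if odd, multiply by the base once.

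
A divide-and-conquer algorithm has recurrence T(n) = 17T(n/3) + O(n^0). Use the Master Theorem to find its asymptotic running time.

Master Theorem for T(n) = 17T(n/3) + O(n^0):

a = 17, b = 3, c = 0
log_b(a) = log_3(17) = 2.5789

Case 1: c = 0 < log_3(17) = 2.5789
T(n) = O(n^(log_3 17))

For T(n) = 17T(n/3) + O(n^0): log_3(17) = 2.5789. This is Case 1 of the Master Theorem (c < log_b(a), work dominated by leaves), giving O(n^(log_3 17)).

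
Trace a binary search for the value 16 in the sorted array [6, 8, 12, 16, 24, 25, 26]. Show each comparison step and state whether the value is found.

Binary search for 16 in [6, 8, 12, 16, 24, 25, 26]:

lo=0, hi=6, mid=3, arr[mid]=16 -> Found target at index 3!

Binary search finds 16 at index 3 after 1 comparisons. The search repeatedly halves the search space by comparing with the middle element.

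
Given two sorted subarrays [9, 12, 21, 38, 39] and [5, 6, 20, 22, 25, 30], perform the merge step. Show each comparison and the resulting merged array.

Merging process:

Compare 9 vs 5: take 5 from right. Merged: [5]
Compare 9 vs 6: take 6 from right. Merged: [5, 6]
Compare 9 vs 20: take 9 from left. Merged: [5, 6, 9]
Compare 12 vs 20: take 12 from left. Merged: [5, 6, 9, 12]
Compare 21 vs 20: take 20 from right. Merged: [5, 6, 9, 12, 20]
Compare 21 vs 22: take 21 from left. Merged: [5, 6, 9, 12, 20, 21]
Compare 38 vs 22: take 22 from right. Merged: [5, 6, 9, 12, 20, 21, 22]
Compare 38 vs 25: take 25 from right. Merged: [5, 6, 9, 12, 20, 21, 22, 25]
Compare 38 vs 30: take 30 from right. Merged: [5, 6, 9, 12, 20, 21, 22, 25, 30]
Append remaining from left: [38, 39]. Merged: [5, 6, 9, 12, 20, 21, 22, 25, 30, 38, 39]

Final merged array: [5, 6, 9, 12, 20, 21, 22, 25, 30, 38, 39]
Total comparisons: 9

The merged array is [5, 6, 9, 12, 20, 21, 22, 25, 30, 38, 39], requiring 9 comparisons. The merge step runs in O(n) time where n is the total number of elements.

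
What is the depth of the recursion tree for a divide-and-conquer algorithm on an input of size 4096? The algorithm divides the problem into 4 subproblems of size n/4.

For divide and conquer with division factor 4:

Problem sizes at each level:
Level 0: 4096
Level 1: 1024
Level 2: 256
Level 3: 64
Level 4: 16
Level 5: 4
Level 6: 1

The root is level 0 and the size-1 base case is level 6 (the tree spans levels 0 through 6, i.e. 7 levels counting the root), so the depth is the number of divisions: log_4(4096) = 6

The recursion tree depth is log_4(4096) = 6. At each level, the problem size is divided by 4, so it takes 6 divisions to reduce to a base case of size 1. The algorithm makes 4 recursive calls at each level.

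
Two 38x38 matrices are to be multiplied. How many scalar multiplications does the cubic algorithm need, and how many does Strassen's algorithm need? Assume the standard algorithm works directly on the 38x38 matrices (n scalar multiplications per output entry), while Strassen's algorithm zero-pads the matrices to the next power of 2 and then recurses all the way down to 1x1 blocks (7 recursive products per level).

Matrix multiplication for 38x38 matrices:

Strassen's algorithm requires power-of-2 dimensions. Pad 38x38 to 64x64 (next power of 2).

Standard algorithm: 38^3 = 54872 multiplications
Strassen's algorithm: 7^(log2(64)) = 7^6 = 117649 multiplications
Difference: 54872 - 117649 = -62777 (Strassen uses MORE here due to padding overhead — for small or just-over-power-of-2 n, padding can outweigh the per-level savings)

Standard: 54872 multiplications (38^3). Strassen: 117649 multiplications (7^6, after padding to 64x64). Strassen reduces 8 recursive multiplications to 7 at each level.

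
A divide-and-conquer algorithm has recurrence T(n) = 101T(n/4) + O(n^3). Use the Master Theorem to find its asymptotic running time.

Master Theorem for T(n) = 101T(n/4) + O(n^3):

a = 101, b = 4, c = 3
log_b(a) = log_4(101) = 3.3291

Case 1: c = 3 < log_4(101) = 3.3291
T(n) = O(n^(log_4 101))

For T(n) = 101T(n/4) + O(n^3): log_4(101) = 3.3291. This is Case 1 of the Master Theorem (c < log_b(a), work dominated by leaves), giving O(n^(log_4 101)).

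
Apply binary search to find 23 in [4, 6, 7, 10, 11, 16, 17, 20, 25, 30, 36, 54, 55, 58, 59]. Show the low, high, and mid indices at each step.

Binary search for 23 in [4, 6, 7, 10, 11, 16, 17, 20, 25, 30, 36, 54, 55, 58, 59]:

lo=0, hi=14, mid=7, arr[mid]=20 -> 20 < 23, search right half
lo=8, hi=14, mid=11, arr[mid]=54 -> 54 > 23, search left half
lo=8, hi=10, mid=9, arr[mid]=30 -> 30 > 23, search left half
lo=8, hi=8, mid=8, arr[mid]=25 -> 25 > 23, search left half
lo=8 > hi=7, target 23 not found

Binary search determines that 23 is not in the array after 4 comparisons. The search space was exhausted without finding the target.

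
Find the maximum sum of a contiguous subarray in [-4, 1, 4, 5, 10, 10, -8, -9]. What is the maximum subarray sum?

Using Kadane's algorithm on [-4, 1, 4, 5, 10, 10, -8, -9]:

Scanning through the array:
Position 1 (value 1): max_ending_here = 1, max_so_far = 1
Position 2 (value 4): max_ending_here = 5, max_so_far = 5
Position 3 (value 5): max_ending_here = 10, max_so_far = 10
Position 4 (value 10): max_ending_here = 20, max_so_far = 20
Position 5 (value 10): max_ending_here = 30, max_so_far = 30
Position 6 (value -8): max_ending_here = 22, max_so_far = 30
Position 7 (value -9): max_ending_here = 13, max_so_far = 30

Maximum subarray: [1, 4, 5, 10, 10]
Maximum sum: 30

The maximum subarray is [1, 4, 5, 10, 10] with sum 30. This subarray runs from index 1 to index 5.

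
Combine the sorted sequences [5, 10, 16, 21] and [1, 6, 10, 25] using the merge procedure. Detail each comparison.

Merging process:

Compare 5 vs 1: take 1 from right. Merged: [1]
Compare 5 vs 6: take 5 from left. Merged: [1, 5]
Compare 10 vs 6: take 6 from right. Merged: [1, 5, 6]
Compare 10 vs 10: take 10 from left. Merged: [1, 5, 6, 10]
Compare 16 vs 10: take 10 from right. Merged: [1, 5, 6, 10, 10]
Compare 16 vs 25: take 16 from left. Merged: [1, 5, 6, 10, 10, 16]
Compare 21 vs 25: take 21 from left. Merged: [1, 5, 6, 10, 10, 16, 21]
Append remaining from right: [25]. Merged: [1, 5, 6, 10, 10, 16, 21, 25]

Final merged array: [1, 5, 6, 10, 10, 16, 21, 25]
Total comparisons: 7

The merged array is [1, 5, 6, 10, 10, 16, 21, 25], requiring 7 comparisons. The merge step runs in O(n) time where n is the total number of elements.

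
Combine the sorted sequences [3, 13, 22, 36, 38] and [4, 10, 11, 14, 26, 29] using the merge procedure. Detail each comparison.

Merging process:

Compare 3 vs 4: take 3 from left. Merged: [3]
Compare 13 vs 4: take 4 from right. Merged: [3, 4]
Compare 13 vs 10: take 10 from right. Merged: [3, 4, 10]
Compare 13 vs 11: take 11 from right. Merged: [3, 4, 10, 11]
Compare 13 vs 14: take 13 from left. Merged: [3, 4, 10, 11, 13]
Compare 22 vs 14: take 14 from right. Merged: [3, 4, 10, 11, 13, 14]
Compare 22 vs 26: take 22 from left. Merged: [3, 4, 10, 11, 13, 14, 22]
Compare 36 vs 26: take 26 from right. Merged: [3, 4, 10, 11, 13, 14, 22, 26]
Compare 36 vs 29: take 29 from right. Merged: [3, 4, 10, 11, 13, 14, 22, 26, 29]
Append remaining from left: [36, 38]. Merged: [3, 4, 10, 11, 13, 14, 22, 26, 29, 36, 38]

Final merged array: [3, 4, 10, 11, 13, 14, 22, 26, 29, 36, 38]
Total comparisons: 9

The merged array is [3, 4, 10, 11, 13, 14, 22, 26, 29, 36, 38], requiring 9 comparisons. The merge step runs in O(n) time where n is the total number of elements.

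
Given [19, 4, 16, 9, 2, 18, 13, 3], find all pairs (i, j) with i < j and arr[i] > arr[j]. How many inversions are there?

Finding inversions in [19, 4, 16, 9, 2, 18, 13, 3]:

(0, 1): arr[0]=19 > arr[1]=4
(0, 2): arr[0]=19 > arr[2]=16
(0, 3): arr[0]=19 > arr[3]=9
(0, 4): arr[0]=19 > arr[4]=2
(0, 5): arr[0]=19 > arr[5]=18
(0, 6): arr[0]=19 > arr[6]=13
(0, 7): arr[0]=19 > arr[7]=3
(1, 4): arr[1]=4 > arr[4]=2
(1, 7): arr[1]=4 > arr[7]=3
(2, 3): arr[2]=16 > arr[3]=9
(2, 4): arr[2]=16 > arr[4]=2
(2, 6): arr[2]=16 > arr[6]=13
(2, 7): arr[2]=16 > arr[7]=3
(3, 4): arr[3]=9 > arr[4]=2
(3, 7): arr[3]=9 > arr[7]=3
(5, 6): arr[5]=18 > arr[6]=13
(5, 7): arr[5]=18 > arr[7]=3
(6, 7): arr[6]=13 > arr[7]=3

Total inversions: 18

The array has 18 inversion(s): (0,1), (0,2), (0,3), (0,4), (0,5), (0,6), (0,7), (1,4), (1,7), (2,3), (2,4), (2,6), (2,7), (3,4), (3,7), (5,6), (5,7), (6,7). Each pair (i,j) satisfies i < j and arr[i] > arr[j].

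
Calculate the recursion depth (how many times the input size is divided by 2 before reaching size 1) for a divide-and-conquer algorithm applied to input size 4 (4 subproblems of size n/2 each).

For divide and conquer with division factor 2:

Problem sizes at each level:
Level 0: 4
Level 1: 2
Level 2: 1

The root is level 0 and the size-1 base case is level 2 (the tree spans levels 0 through 2, i.e. 3 levels counting the root), so the depth is the number of divisions: log_2(4) = 2

The recursion tree depth is log_2(4) = 2. At each level, the problem size is divided by 2, so it takes 2 divisions to reduce to a base case of size 1. The algorithm makes 4 recursive calls at each level.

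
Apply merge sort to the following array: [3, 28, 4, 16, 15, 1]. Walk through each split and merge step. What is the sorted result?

Merge sort trace:

Split: [3, 28, 4, 16, 15, 1] -> [3, 28, 4] and [16, 15, 1]
  Split: [3, 28, 4] -> [3] and [28, 4]
    Split: [28, 4] -> [28] and [4]
    Merge: [28] + [4] -> [4, 28]
  Merge: [3] + [4, 28] -> [3, 4, 28]
  Split: [16, 15, 1] -> [16] and [15, 1]
    Split: [15, 1] -> [15] and [1]
    Merge: [15] + [1] -> [1, 15]
  Merge: [16] + [1, 15] -> [1, 15, 16]
Merge: [3, 4, 28] + [1, 15, 16] -> [1, 3, 4, 15, 16, 28]

Final sorted array: [1, 3, 4, 15, 16, 28]

The merge sort proceeds by recursively splitting the array and merging sorted halves.
After all merges, the sorted array is [1, 3, 4, 15, 16, 28].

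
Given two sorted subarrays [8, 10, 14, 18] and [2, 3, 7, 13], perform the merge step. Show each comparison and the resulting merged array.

Merging process:

Compare 8 vs 2: take 2 from right. Merged: [2]
Compare 8 vs 3: take 3 from right. Merged: [2, 3]
Compare 8 vs 7: take 7 from right. Merged: [2, 3, 7]
Compare 8 vs 13: take 8 from left. Merged: [2, 3, 7, 8]
Compare 10 vs 13: take 10 from left. Merged: [2, 3, 7, 8, 10]
Compare 14 vs 13: take 13 from right. Merged: [2, 3, 7, 8, 10, 13]
Append remaining from left: [14, 18]. Merged: [2, 3, 7, 8, 10, 13, 14, 18]

Final merged array: [2, 3, 7, 8, 10, 13, 14, 18]
Total comparisons: 6

The merged array is [2, 3, 7, 8, 10, 13, 14, 18], requiring 6 comparisons. The merge step runs in O(n) time where n is the total number of elements.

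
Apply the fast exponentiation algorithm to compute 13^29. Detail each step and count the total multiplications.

Computing 13^29 by squaring (build up from 13^1; each line after the first costs one multiplication):

13^1 = 13
13^2 = (13^1)^2 = 13^2 = 169
13^3 = 13 * 13^2 = 13 * 169 = 2197
13^6 = (13^3)^2 = 2197^2 = 4826809
13^7 = 13 * 13^6 = 13 * 4826809 = 62748517
13^14 = (13^7)^2 = 62748517^2 = 3937376385699289
13^28 = (13^14)^2 = 3937376385699289^2 = 15502932802662396215269535105521
13^29 = 13 * 13^28 = 13 * 15502932802662396215269535105521 = 201538126434611150798503956371773

Result: 201538126434611150798503956371773
Multiplications needed: 7 (7 lines after 13^1)

13^29 = 201538126434611150798503956371773. Using exponentiation by squaring, this requires 7 multiplications. The key idea: if the exponent is even, square the half-power; if odd, multiply by the base once.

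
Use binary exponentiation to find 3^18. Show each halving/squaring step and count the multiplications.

Computing 3^18 by squaring (build up from 3^1; each line after the first costs one multiplication):

3^1 = 3
3^2 = (3^1)^2 = 3^2 = 9
3^4 = (3^2)^2 = 9^2 = 81
3^8 = (3^4)^2 = 81^2 = 6561
3^9 = 3 * 3^8 = 3 * 6561 = 19683
3^18 = (3^9)^2 = 19683^2 = 387420489

Result: 387420489
Multiplications needed: 5 (5 lines after 3^1)

3^18 = 387420489. Using exponentiation by squaring, this requires 5 multiplications. The key idea: if the exponent is even, square the half-power; if odd, multiply by the base once.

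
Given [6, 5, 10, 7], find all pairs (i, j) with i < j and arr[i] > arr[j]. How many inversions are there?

Finding inversions in [6, 5, 10, 7]:

(0, 1): arr[0]=6 > arr[1]=5
(2, 3): arr[2]=10 > arr[3]=7

Total inversions: 2

The array has 2 inversion(s): (0,1), (2,3). Each pair (i,j) satisfies i < j and arr[i] > arr[j].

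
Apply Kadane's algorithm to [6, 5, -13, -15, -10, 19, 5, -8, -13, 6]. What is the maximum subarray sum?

Using Kadane's algorithm on [6, 5, -13, -15, -10, 19, 5, -8, -13, 6]:

Scanning through the array:
Position 1 (value 5): max_ending_here = 11, max_so_far = 11
Position 2 (value -13): max_ending_here = -2, max_so_far = 11
Position 3 (value -15): max_ending_here = -15, max_so_far = 11
Position 4 (value -10): max_ending_here = -10, max_so_far = 11
Position 5 (value 19): max_ending_here = 19, max_so_far = 19
Position 6 (value 5): max_ending_here = 24, max_so_far = 24
Position 7 (value -8): max_ending_here = 16, max_so_far = 24
Position 8 (value -13): max_ending_here = 3, max_so_far = 24
Position 9 (value 6): max_ending_here = 9, max_so_far = 24

Maximum subarray: [19, 5]
Maximum sum: 24

The maximum subarray is [19, 5] with sum 24. This subarray runs from index 5 to index 6.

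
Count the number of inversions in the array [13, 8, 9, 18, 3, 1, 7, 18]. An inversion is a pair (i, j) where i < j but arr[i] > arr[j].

Finding inversions in [13, 8, 9, 18, 3, 1, 7, 18]:

(0, 1): arr[0]=13 > arr[1]=8
(0, 2): arr[0]=13 > arr[2]=9
(0, 4): arr[0]=13 > arr[4]=3
(0, 5): arr[0]=13 > arr[5]=1
(0, 6): arr[0]=13 > arr[6]=7
(1, 4): arr[1]=8 > arr[4]=3
(1, 5): arr[1]=8 > arr[5]=1
(1, 6): arr[1]=8 > arr[6]=7
(2, 4): arr[2]=9 > arr[4]=3
(2, 5): arr[2]=9 > arr[5]=1
(2, 6): arr[2]=9 > arr[6]=7
(3, 4): arr[3]=18 > arr[4]=3
(3, 5): arr[3]=18 > arr[5]=1
(3, 6): arr[3]=18 > arr[6]=7
(4, 5): arr[4]=3 > arr[5]=1

Total inversions: 15

The array has 15 inversion(s): (0,1), (0,2), (0,4), (0,5), (0,6), (1,4), (1,5), (1,6), (2,4), (2,5), (2,6), (3,4), (3,5), (3,6), (4,5). Each pair (i,j) satisfies i < j and arr[i] > arr[j].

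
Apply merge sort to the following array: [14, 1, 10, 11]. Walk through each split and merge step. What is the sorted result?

Merge sort trace:

Split: [14, 1, 10, 11] -> [14, 1] and [10, 11]
  Split: [14, 1] -> [14] and [1]
  Merge: [14] + [1] -> [1, 14]
  Split: [10, 11] -> [10] and [11]
  Merge: [10] + [11] -> [10, 11]
Merge: [1, 14] + [10, 11] -> [1, 10, 11, 14]

Final sorted array: [1, 10, 11, 14]

The merge sort proceeds by recursively splitting the array and merging sorted halves.
After all merges, the sorted array is [1, 10, 11, 14].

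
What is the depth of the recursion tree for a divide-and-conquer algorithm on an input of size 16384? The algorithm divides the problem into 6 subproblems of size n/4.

For divide and conquer with division factor 4:

Problem sizes at each level:
Level 0: 16384
Level 1: 4096
Level 2: 1024
Level 3: 256
Level 4: 64
Level 5: 16
Level 6: 4
Level 7: 1

The root is level 0 and the size-1 base case is level 7 (the tree spans levels 0 through 7, i.e. 8 levels counting the root), so the depth is the number of divisions: log_4(16384) = 7

The recursion tree depth is log_4(16384) = 7. At each level, the problem size is divided by 4, so it takes 7 divisions to reduce to a base case of size 1. The algorithm makes 6 recursive calls at each level.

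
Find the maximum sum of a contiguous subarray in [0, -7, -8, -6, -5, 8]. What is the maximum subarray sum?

Using Kadane's algorithm on [0, -7, -8, -6, -5, 8]:

Scanning through the array:
Position 1 (value -7): max_ending_here = -7, max_so_far = 0
Position 2 (value -8): max_ending_here = -8, max_so_far = 0
Position 3 (value -6): max_ending_here = -6, max_so_far = 0
Position 4 (value -5): max_ending_here = -5, max_so_far = 0
Position 5 (value 8): max_ending_here = 8, max_so_far = 8

Maximum subarray: [8]
Maximum sum: 8

The maximum subarray is [8] with sum 8. This subarray runs from index 5 to index 5.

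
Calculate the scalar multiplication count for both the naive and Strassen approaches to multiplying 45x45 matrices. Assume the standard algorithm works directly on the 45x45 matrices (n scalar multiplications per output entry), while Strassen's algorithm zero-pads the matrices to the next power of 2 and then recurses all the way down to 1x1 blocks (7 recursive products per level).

Matrix multiplication for 45x45 matrices:

Strassen's algorithm requires power-of-2 dimensions. Pad 45x45 to 64x64 (next power of 2).

Standard algorithm: 45^3 = 91125 multiplications
Strassen's algorithm: 7^(log2(64)) = 7^6 = 117649 multiplications
Difference: 91125 - 117649 = -26524 (Strassen uses MORE here due to padding overhead — for small or just-over-power-of-2 n, padding can outweigh the per-level savings)

Standard: 91125 multiplications (45^3). Strassen: 117649 multiplications (7^6, after padding to 64x64). Strassen reduces 8 recursive multiplications to 7 at each level.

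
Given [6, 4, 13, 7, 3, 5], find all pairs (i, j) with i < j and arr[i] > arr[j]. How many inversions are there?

Finding inversions in [6, 4, 13, 7, 3, 5]:

(0, 1): arr[0]=6 > arr[1]=4
(0, 4): arr[0]=6 > arr[4]=3
(0, 5): arr[0]=6 > arr[5]=5
(1, 4): arr[1]=4 > arr[4]=3
(2, 3): arr[2]=13 > arr[3]=7
(2, 4): arr[2]=13 > arr[4]=3
(2, 5): arr[2]=13 > arr[5]=5
(3, 4): arr[3]=7 > arr[4]=3
(3, 5): arr[3]=7 > arr[5]=5

Total inversions: 9

The array has 9 inversion(s): (0,1), (0,4), (0,5), (1,4), (2,3), (2,4), (2,5), (3,4), (3,5). Each pair (i,j) satisfies i < j and arr[i] > arr[j].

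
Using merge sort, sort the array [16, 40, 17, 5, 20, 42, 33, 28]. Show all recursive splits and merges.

Merge sort trace:

Split: [16, 40, 17, 5, 20, 42, 33, 28] -> [16, 40, 17, 5] and [20, 42, 33, 28]
  Split: [16, 40, 17, 5] -> [16, 40] and [17, 5]
    Split: [16, 40] -> [16] and [40]
    Merge: [16] + [40] -> [16, 40]
    Split: [17, 5] -> [17] and [5]
    Merge: [17] + [5] -> [5, 17]
  Merge: [16, 40] + [5, 17] -> [5, 16, 17, 40]
  Split: [20, 42, 33, 28] -> [20, 42] and [33, 28]
    Split: [20, 42] -> [20] and [42]
    Merge: [20] + [42] -> [20, 42]
    Split: [33, 28] -> [33] and [28]
    Merge: [33] + [28] -> [28, 33]
  Merge: [20, 42] + [28, 33] -> [20, 28, 33, 42]
Merge: [5, 16, 17, 40] + [20, 28, 33, 42] -> [5, 16, 17, 20, 28, 33, 40, 42]

Final sorted array: [5, 16, 17, 20, 28, 33, 40, 42]

The merge sort proceeds by recursively splitting the array and merging sorted halves.
After all merges, the sorted array is [5, 16, 17, 20, 28, 33, 40, 42].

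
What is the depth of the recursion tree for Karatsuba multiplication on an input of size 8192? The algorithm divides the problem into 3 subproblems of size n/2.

For divide and conquer with division factor 2:

Problem sizes at each level:
Level 0: 8192
Level 1: 4096
Level 2: 2048
Level 3: 1024
Level 4: 512
Level 5: 256
Level 6: 128
Level 7: 64
Level 8: 32
Level 9: 16
Level 10: 8
Level 11: 4
Level 12: 2
Level 13: 1

The root is level 0 and the size-1 base case is level 13 (the tree spans levels 0 through 13, i.e. 14 levels counting the root), so the depth is the number of divisions: log_2(8192) = 13

The recursion tree depth is log_2(8192) = 13. At each level, the problem size is divided by 2, so it takes 13 divisions to reduce to a base case of size 1. The algorithm makes 3 recursive calls at each level.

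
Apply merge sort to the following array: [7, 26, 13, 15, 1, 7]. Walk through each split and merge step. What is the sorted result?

Merge sort trace:

Split: [7, 26, 13, 15, 1, 7] -> [7, 26, 13] and [15, 1, 7]
  Split: [7, 26, 13] -> [7] and [26, 13]
    Split: [26, 13] -> [26] and [13]
    Merge: [26] + [13] -> [13, 26]
  Merge: [7] + [13, 26] -> [7, 13, 26]
  Split: [15, 1, 7] -> [15] and [1, 7]
    Split: [1, 7] -> [1] and [7]
    Merge: [1] + [7] -> [1, 7]
  Merge: [15] + [1, 7] -> [1, 7, 15]
Merge: [7, 13, 26] + [1, 7, 15] -> [1, 7, 7, 13, 15, 26]

Final sorted array: [1, 7, 7, 13, 15, 26]

The merge sort proceeds by recursively splitting the array and merging sorted halves.
After all merges, the sorted array is [1, 7, 7, 13, 15, 26].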